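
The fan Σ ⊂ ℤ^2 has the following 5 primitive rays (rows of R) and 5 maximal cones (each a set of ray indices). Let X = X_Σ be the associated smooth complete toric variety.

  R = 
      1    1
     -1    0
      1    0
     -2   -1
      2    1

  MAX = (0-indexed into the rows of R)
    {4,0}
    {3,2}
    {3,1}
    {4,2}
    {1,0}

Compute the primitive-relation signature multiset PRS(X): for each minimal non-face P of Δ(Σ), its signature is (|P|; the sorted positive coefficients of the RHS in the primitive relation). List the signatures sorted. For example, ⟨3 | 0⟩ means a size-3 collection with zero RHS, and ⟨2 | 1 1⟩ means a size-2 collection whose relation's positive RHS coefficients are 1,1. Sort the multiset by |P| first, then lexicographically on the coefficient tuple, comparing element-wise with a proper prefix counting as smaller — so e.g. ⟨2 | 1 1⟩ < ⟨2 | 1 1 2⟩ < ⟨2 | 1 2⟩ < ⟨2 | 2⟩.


5 collections generate NE(X_Σ); each relation:

  {1,2}:  v_{1} + v_{2} = 0  ⟹  sig = ⟨2 | 0⟩
  {3,4}:  v_{3} + v_{4} = 0  ⟹  sig = ⟨2 | 0⟩
  {0,2}:  v_{0} + v_{2} = v_{4}  ⟹  sig = ⟨2 | 1⟩
  {0,3}:  v_{0} + v_{3} = v_{1}  ⟹  sig = ⟨2 | 1⟩
  {1,4}:  v_{1} + v_{4} = v_{0}  ⟹  sig = ⟨2 | 1⟩

Hence PRS(X_Σ) =
[⟨2 | 0⟩, ⟨2 | 0⟩, ⟨2 | 1⟩, ⟨2 | 1⟩, ⟨2 | 1⟩]


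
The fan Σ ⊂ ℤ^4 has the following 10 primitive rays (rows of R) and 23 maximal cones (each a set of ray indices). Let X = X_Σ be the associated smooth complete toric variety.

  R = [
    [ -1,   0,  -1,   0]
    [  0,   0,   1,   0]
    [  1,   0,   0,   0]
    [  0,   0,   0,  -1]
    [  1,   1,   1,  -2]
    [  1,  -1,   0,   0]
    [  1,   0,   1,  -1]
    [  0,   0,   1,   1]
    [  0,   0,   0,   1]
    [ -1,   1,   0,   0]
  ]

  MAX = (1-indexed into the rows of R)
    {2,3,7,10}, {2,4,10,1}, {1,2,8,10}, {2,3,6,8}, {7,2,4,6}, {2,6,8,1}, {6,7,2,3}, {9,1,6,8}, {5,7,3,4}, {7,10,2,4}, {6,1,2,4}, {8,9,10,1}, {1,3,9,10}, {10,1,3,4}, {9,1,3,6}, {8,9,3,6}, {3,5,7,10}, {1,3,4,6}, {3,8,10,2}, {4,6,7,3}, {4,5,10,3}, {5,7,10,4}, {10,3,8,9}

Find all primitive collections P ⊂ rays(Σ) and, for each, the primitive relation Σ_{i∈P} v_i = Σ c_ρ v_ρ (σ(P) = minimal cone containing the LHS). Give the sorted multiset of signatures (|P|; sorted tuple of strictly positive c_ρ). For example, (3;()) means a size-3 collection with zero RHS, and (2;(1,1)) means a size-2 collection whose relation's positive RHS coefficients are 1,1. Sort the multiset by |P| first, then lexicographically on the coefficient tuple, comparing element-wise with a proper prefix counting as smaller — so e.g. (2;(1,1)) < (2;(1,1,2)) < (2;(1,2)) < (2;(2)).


|primitive collections| = 16. Relations:

  P={4,9}:  v_{4} + v_{9} = 0  so sig = (2;())
  P={6,10}:  v_{6} + v_{10} = 0  so sig = (2;())
  P={1,7}:  v_{1} + v_{7} = v_{4}  so sig = (2;(1))
  P={2,9}:  v_{2} + v_{9} = v_{8}  so sig = (2;(1))
  P={4,8}:  v_{4} + v_{8} = v_{2}  so sig = (2;(1))
  P={7,9}:  v_{7} + v_{9} = v_{2} + v_{3}  so sig = (2;(1,1))
  P={5,6}:  v_{5} + v_{6} = v_{3} + v_{4} + v_{7}  so sig = (2;(1,1,1))
  P={5,9}:  v_{5} + v_{9} = v_{3} + v_{7} + v_{10}  so sig = (2;(1,1,1))
  P={5,8}:  v_{5} + v_{8} = v_{2} + v_{3} + v_{7} + v_{10}  so sig = (2;(1,1,1,1))
  P={1,5}:  v_{1} + v_{5} = v_{3} + 2·v_{4} + v_{10}  so sig = (2;(1,1,2))
  P={2,5}:  v_{2} + v_{5} = 2·v_{7} + v_{10}  so sig = (2;(1,2))
  P={7,8}:  v_{7} + v_{8} = 2·v_{2} + v_{3}  so sig = (2;(1,2))
  P={1,2,3}:  v_{1} + v_{2} + v_{3} = 0  so sig = (3;())
  P={1,3,8}:  v_{1} + v_{3} + v_{8} = v_{9}  so sig = (3;(1))
  P={2,3,4}:  v_{2} + v_{3} + v_{4} = v_{7}  so sig = (3;(1))
  P={3,4,7,10}:  v_{3} + v_{4} + v_{7} + v_{10} = v_{5}  so sig = (4;(1))

Sorted signature multiset PRS(X):
    |P|=2: 12 collections, coeffs (), (), (1), (1), (1), (1,1), (1,1,1), (1,1,1), (1,1,1,1), (1,1,2), (1,2), (1,2)
    |P|=3: 3 collections, coeffs (), (1), (1)
    |P|=4: 1 collection, coeffs (1)


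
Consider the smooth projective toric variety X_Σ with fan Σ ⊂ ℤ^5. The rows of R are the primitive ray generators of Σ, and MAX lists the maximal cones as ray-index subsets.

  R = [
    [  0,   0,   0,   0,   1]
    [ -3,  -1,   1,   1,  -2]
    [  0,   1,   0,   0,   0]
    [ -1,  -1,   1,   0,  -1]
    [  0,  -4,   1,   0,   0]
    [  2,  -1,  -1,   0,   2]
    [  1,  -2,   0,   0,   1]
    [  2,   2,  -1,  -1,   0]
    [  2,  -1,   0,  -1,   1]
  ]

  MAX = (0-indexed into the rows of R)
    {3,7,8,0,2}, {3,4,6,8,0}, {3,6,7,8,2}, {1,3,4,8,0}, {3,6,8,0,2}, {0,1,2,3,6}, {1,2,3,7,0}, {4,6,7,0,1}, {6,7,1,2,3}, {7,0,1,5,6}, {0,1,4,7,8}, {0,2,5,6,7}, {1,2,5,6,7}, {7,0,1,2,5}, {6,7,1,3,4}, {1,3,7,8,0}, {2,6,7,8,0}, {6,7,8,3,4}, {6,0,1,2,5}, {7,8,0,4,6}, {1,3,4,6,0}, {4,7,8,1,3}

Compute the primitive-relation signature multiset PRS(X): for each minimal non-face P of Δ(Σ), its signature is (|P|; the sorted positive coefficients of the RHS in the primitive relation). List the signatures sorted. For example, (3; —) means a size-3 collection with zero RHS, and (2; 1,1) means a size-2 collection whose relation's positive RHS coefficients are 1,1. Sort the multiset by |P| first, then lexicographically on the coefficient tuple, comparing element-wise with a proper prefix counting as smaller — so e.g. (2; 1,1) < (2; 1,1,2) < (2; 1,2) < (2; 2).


Minimal non-faces — 9 found among 9 rays, 22 max cones:

  P = {3,5}:  v_{3} + v_{5} = v_{6}  →  sig = (2; 1)
  P = {2,4}:  v_{2} + v_{4} = v_{3} + v_{6}  →  sig = (2; 1,1)
  P = {4,5}:  v_{4} + v_{5} = v_{0} + v_{1} + 3·v_{6} + v_{7}  →  sig = (2; 1,1,1,3)
  P = {5,8}:  v_{5} + v_{8} = v_{0} + 2·v_{6} + v_{7}  →  sig = (2; 1,1,2)
  P = {1,2,8}:  v_{1} + v_{2} + v_{8} = v_{3}  →  sig = (3; 1)
  P = {1,6,8}:  v_{1} + v_{6} + v_{8} = v_{4}  →  sig = (3; 1)
  P = {0,3,6,7}:  v_{0} + v_{3} + v_{6} + v_{7} = v_{8}  →  sig = (4; 1)
  P = {0,3,4,7}:  v_{0} + v_{3} + v_{4} + v_{7} = v_{1} + 2·v_{8}  →  sig = (4; 1,2)
  P = {0,1,2,6,7}:  v_{0} + v_{1} + v_{2} + v_{6} + v_{7} = 0  →  sig = (5; —)

Signatures (|P|; sorted positive RHS coefficients), sorted:
    |P|=2: 4 collections, coeffs (1), (1,1), (1,1,1,3), (1,1,2)
    |P|=3: 2 collections, coeffs (1), (1)
    |P|=4: 2 collections, coeffs (1), (1,2)
    |P|=5: 1 collection, coeffs ()


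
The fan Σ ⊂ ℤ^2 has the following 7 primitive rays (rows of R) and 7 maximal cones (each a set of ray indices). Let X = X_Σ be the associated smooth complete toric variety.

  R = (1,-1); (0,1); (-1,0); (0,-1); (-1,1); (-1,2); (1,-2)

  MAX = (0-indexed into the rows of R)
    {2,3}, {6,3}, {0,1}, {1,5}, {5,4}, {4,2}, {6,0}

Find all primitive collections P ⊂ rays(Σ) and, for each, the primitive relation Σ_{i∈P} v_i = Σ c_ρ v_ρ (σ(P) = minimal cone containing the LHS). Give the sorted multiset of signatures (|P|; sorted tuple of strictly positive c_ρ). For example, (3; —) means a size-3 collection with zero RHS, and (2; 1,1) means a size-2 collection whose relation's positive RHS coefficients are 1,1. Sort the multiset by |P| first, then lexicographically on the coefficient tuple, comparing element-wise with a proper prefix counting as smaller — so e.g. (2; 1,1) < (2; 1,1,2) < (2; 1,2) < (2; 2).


Minimal non-faces — 14 found among 7 rays, 7 max cones:

  {0,4}:  v_{0} + v_{4} = 0  →  sig = (2; —)
  {1,3}:  v_{1} + v_{3} = 0  →  sig = (2; —)
  {5,6}:  v_{5} + v_{6} = 0  →  sig = (2; —)
  {0,2}:  v_{0} + v_{2} = v_{3}  →  sig = (2; 1)
  {0,3}:  v_{0} + v_{3} = v_{6}  →  sig = (2; 1)
  {0,5}:  v_{0} + v_{5} = v_{1}  →  sig = (2; 1)
  {1,2}:  v_{1} + v_{2} = v_{4}  →  sig = (2; 1)
  {1,4}:  v_{1} + v_{4} = v_{5}  →  sig = (2; 1)
  {1,6}:  v_{1} + v_{6} = v_{0}  →  sig = (2; 1)
  {3,4}:  v_{3} + v_{4} = v_{2}  →  sig = (2; 1)
  {3,5}:  v_{3} + v_{5} = v_{4}  →  sig = (2; 1)
  {4,6}:  v_{4} + v_{6} = v_{3}  →  sig = (2; 1)
  {2,5}:  v_{2} + v_{5} = 2·v_{4}  →  sig = (2; 2)
  {2,6}:  v_{2} + v_{6} = 2·v_{3}  →  sig = (2; 2)

so the primitive-relation signature multiset is
    (2; —)
    (2; —)
    (2; —)
    (2; 1)
    (2; 1)
    (2; 1)
    (2; 1)
    (2; 1)
    (2; 1)
    (2; 1)
    (2; 1)
    (2; 1)
    (2; 2)
    (2; 2)


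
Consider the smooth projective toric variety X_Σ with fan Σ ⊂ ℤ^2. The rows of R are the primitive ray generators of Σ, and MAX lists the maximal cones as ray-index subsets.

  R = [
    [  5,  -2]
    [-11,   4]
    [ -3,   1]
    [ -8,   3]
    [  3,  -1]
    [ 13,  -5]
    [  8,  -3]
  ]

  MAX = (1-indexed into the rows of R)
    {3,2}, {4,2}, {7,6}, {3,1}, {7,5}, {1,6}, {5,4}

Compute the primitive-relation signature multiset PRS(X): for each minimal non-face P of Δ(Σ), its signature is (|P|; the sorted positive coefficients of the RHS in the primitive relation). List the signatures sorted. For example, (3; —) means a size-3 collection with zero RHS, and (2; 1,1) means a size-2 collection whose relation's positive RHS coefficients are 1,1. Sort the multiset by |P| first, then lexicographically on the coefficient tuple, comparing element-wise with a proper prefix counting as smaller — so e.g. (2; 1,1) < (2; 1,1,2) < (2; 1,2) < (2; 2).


Σ has 14 primitive collections:

  • {3,5}:  v_{3} + v_{5} = 0  so sig = (2; —)
  • {4,7}:  v_{4} + v_{7} = 0  so sig = (2; —)
  • {1,4}:  v_{1} + v_{4} = v_{3}  so sig = (2; 1)
  • {1,5}:  v_{1} + v_{5} = v_{7}  so sig = (2; 1)
  • {1,7}:  v_{1} + v_{7} = v_{6}  so sig = (2; 1)
  • {2,5}:  v_{2} + v_{5} = v_{4}  so sig = (2; 1)
  • {2,7}:  v_{2} + v_{7} = v_{3}  so sig = (2; 1)
  • {3,4}:  v_{3} + v_{4} = v_{2}  so sig = (2; 1)
  • {3,7}:  v_{3} + v_{7} = v_{1}  so sig = (2; 1)
  • {4,6}:  v_{4} + v_{6} = v_{1}  so sig = (2; 1)
  • {2,6}:  v_{2} + v_{6} = v_{1} + v_{3}  so sig = (2; 1,1)
  • {1,2}:  v_{1} + v_{2} = 2·v_{3}  so sig = (2; 2)
  • {3,6}:  v_{3} + v_{6} = 2·v_{1}  so sig = (2; 2)
  • {5,6}:  v_{5} + v_{6} = 2·v_{7}  so sig = (2; 2)

Sorted signature multiset PRS(X):
    (2; —)
    (2; —)
    (2; 1)
    (2; 1)
    (2; 1)
    (2; 1)
    (2; 1)
    (2; 1)
    (2; 1)
    (2; 1)
    (2; 1,1)
    (2; 2)
    (2; 2)
    (2; 2)


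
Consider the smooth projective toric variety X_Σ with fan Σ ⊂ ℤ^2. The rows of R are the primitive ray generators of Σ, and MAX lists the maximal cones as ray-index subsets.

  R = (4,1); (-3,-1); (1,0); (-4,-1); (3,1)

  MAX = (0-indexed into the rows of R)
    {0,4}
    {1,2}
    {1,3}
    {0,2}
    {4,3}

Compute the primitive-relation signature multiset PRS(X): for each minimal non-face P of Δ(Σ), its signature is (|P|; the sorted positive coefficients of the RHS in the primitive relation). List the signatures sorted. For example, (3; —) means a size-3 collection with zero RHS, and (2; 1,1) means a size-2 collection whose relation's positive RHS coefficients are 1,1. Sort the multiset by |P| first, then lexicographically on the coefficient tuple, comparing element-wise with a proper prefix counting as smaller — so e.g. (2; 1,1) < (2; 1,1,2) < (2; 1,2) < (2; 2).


Δ(Σ) — 5 vertices, 5 min non-faces:

  {0,3}:  v_{0} + v_{3} = 0 — sig = (2; —)
  {1,4}:  v_{1} + v_{4} = 0 — sig = (2; —)
  {0,1}:  v_{0} + v_{1} = v_{2} — sig = (2; 1)
  {2,3}:  v_{2} + v_{3} = v_{1} — sig = (2; 1)
  {2,4}:  v_{2} + v_{4} = v_{0} — sig = (2; 1)

Signatures (|P|; sorted positive RHS coefficients), sorted:
    (2; —)
    (2; —)
    (2; 1)
    (2; 1)
    (2; 1)


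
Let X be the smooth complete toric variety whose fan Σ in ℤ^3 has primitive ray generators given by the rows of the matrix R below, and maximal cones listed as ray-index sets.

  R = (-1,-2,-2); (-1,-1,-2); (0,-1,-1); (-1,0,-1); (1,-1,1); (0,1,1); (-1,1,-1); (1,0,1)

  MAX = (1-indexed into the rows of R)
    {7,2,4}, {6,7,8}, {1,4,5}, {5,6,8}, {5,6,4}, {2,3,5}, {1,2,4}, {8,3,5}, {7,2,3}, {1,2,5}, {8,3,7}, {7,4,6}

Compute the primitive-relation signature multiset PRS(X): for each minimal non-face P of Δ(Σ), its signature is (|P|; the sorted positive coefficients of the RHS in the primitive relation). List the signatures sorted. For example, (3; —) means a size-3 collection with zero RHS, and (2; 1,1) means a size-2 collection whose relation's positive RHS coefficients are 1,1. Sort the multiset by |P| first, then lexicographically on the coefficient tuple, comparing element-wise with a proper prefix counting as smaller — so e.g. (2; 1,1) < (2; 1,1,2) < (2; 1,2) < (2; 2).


Σ has 11 primitive collections:

  • {3,6}:  v_{3} + v_{6} = 0  ⇒ sig = (2; —)
  • {4,8}:  v_{4} + v_{8} = 0  ⇒ sig = (2; —)
  • {5,7}:  v_{5} + v_{7} = 0  ⇒ sig = (2; —)
  • {2,6}:  v_{2} + v_{6} = v_{4}  ⇒ sig = (2; 1)
  • {2,8}:  v_{2} + v_{8} = v_{3}  ⇒ sig = (2; 1)
  • {3,4}:  v_{3} + v_{4} = v_{2}  ⇒ sig = (2; 1)
  • {1,7}:  v_{1} + v_{7} = v_{2} + v_{4}  ⇒ sig = (2; 1,1)
  • {1,8}:  v_{1} + v_{8} = v_{2} + v_{5}  ⇒ sig = (2; 1,1)
  • {1,3}:  v_{1} + v_{3} = 2·v_{2} + v_{5}  ⇒ sig = (2; 1,2)
  • {1,6}:  v_{1} + v_{6} = 2·v_{4} + v_{5}  ⇒ sig = (2; 1,2)
  • {2,4,5}:  v_{2} + v_{4} + v_{5} = v_{1}  ⇒ sig = (3; 1)

Signatures (|P|; sorted positive RHS coefficients), sorted:
    |P|=2: 10 collections, coeffs (), (), (), (1), (1), (1), (1,1), (1,1), (1,2), (1,2)
    |P|=3: 1 collection, coeffs (1)


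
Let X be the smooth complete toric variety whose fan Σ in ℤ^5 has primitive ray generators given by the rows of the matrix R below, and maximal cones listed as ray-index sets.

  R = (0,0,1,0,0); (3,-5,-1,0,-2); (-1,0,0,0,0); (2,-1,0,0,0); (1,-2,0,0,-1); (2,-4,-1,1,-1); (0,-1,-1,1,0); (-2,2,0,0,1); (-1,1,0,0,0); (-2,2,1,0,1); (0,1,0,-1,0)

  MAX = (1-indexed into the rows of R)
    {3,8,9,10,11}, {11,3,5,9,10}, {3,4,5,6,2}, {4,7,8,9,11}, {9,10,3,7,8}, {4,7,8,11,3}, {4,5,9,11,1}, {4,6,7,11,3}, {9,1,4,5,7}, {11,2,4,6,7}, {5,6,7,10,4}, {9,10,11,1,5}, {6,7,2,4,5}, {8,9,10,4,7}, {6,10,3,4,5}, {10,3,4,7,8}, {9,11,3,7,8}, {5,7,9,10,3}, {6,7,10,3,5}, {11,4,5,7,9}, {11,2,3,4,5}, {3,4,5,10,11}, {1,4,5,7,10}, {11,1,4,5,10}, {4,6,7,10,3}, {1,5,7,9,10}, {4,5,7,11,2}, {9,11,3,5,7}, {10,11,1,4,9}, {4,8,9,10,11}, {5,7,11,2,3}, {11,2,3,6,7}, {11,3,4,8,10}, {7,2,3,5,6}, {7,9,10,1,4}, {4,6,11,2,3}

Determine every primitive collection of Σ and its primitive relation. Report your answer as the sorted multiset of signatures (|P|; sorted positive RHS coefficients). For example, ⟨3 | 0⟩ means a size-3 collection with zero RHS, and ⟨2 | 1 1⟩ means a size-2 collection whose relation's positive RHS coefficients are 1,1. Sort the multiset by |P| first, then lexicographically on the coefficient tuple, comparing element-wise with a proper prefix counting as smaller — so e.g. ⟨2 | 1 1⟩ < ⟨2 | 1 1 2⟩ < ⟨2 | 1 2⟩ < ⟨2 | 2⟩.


18 minimal non-faces of Δ(Σ) (on 11 rays):

  • {1,8}:  v_{1} + v_{8} = v_{10}  so sig = ⟨2 | 1⟩
  • {5,8}:  v_{5} + v_{8} = v_{3}  so sig = ⟨2 | 1⟩
  • {1,3}:  v_{1} + v_{3} = v_{5} + v_{10}  so sig = ⟨2 | 1 1⟩
  • {6,9}:  v_{6} + v_{9} = v_{5} + v_{7}  so sig = ⟨2 | 1 1⟩
  • {2,8}:  v_{2} + v_{8} = v_{3} + v_{6} + v_{11}  so sig = ⟨2 | 1 1 1⟩
  • {1,6}:  v_{1} + v_{6} = v_{4} + 2·v_{5} + v_{7} + v_{10}  so sig = ⟨2 | 1 1 1 2⟩
  • {1,2}:  v_{1} + v_{2} = v_{3} + v_{4} + 2·v_{5}  so sig = ⟨2 | 1 1 2⟩
  • {2,9}:  v_{2} + v_{9} = 2·v_{5} + v_{7} + v_{11}  so sig = ⟨2 | 1 1 2⟩
  • {2,10}:  v_{2} + v_{10} = 2·v_{3} + v_{4} + v_{5}  so sig = ⟨2 | 1 1 2⟩
  • {6,8}:  v_{6} + v_{8} = 2·v_{3} + v_{4} + v_{7}  so sig = ⟨2 | 1 1 2⟩
  • {1,7,11}:  v_{1} + v_{7} + v_{11} = 0  so sig = ⟨3 | 0⟩
  • {3,4,9}:  v_{3} + v_{4} + v_{9} = 0  so sig = ⟨3 | 0⟩
  • {5,6,11}:  v_{5} + v_{6} + v_{11} = v_{2}  so sig = ⟨3 | 1⟩
  • {7,10,11}:  v_{7} + v_{10} + v_{11} = v_{8}  so sig = ⟨3 | 1⟩
  • {6,10,11}:  v_{6} + v_{10} + v_{11} = 2·v_{3} + v_{4}  so sig = ⟨3 | 1 2⟩
  • {3,4,5,7}:  v_{3} + v_{4} + v_{5} + v_{7} = v_{6}  so sig = ⟨4 | 1⟩
  • {4,5,9,10}:  v_{4} + v_{5} + v_{9} + v_{10} = v_{1}  so sig = ⟨4 | 1⟩
  • {2,3,4,7}:  v_{2} + v_{3} + v_{4} + v_{7} = 2·v_{6} + v_{11}  so sig = ⟨4 | 1 2⟩

Signatures (|P|; sorted positive RHS coefficients), sorted:
[⟨2 | 1⟩, ⟨2 | 1⟩, ⟨2 | 1 1⟩, ⟨2 | 1 1⟩, ⟨2 | 1 1 1⟩, ⟨2 | 1 1 1 2⟩, ⟨2 | 1 1 2⟩, ⟨2 | 1 1 2⟩, ⟨2 | 1 1 2⟩, ⟨2 | 1 1 2⟩, ⟨3 | 0⟩, ⟨3 | 0⟩, ⟨3 | 1⟩, ⟨3 | 1⟩, ⟨3 | 1 2⟩, ⟨4 | 1⟩, ⟨4 | 1⟩, ⟨4 | 1 2⟩]


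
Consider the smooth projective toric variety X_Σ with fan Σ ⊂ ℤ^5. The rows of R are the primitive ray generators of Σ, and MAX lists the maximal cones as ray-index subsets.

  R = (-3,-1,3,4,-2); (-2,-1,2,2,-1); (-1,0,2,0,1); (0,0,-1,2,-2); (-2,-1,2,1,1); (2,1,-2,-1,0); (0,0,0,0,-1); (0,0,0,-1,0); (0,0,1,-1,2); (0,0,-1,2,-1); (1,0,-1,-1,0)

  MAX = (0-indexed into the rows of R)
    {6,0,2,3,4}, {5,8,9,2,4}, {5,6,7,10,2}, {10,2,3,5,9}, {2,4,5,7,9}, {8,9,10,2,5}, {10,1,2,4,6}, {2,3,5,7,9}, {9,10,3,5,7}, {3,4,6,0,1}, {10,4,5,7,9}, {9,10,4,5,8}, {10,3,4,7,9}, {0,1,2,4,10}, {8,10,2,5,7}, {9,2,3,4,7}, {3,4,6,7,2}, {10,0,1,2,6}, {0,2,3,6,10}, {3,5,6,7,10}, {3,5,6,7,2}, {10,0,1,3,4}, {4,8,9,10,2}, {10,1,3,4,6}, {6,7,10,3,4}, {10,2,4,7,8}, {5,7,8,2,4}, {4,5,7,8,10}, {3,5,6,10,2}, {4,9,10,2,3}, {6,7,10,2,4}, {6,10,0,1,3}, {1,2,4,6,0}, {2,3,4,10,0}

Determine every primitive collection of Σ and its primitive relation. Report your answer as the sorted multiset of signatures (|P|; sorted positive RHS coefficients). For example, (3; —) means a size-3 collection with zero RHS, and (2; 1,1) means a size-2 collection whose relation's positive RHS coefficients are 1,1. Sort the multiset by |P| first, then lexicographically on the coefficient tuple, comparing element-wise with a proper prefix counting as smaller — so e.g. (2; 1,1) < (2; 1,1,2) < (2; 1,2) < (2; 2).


20 collections generate NE(X_Σ); each relation:

  • {6,9}:  v_{6} + v_{9} = v_{3} — sig = (2; 1)
  • {6,8}:  v_{6} + v_{8} = v_{2} + v_{10} — sig = (2; 1,1)
  • {1,5}:  v_{1} + v_{5} = v_{2} + v_{3} + v_{10} — sig = (2; 1,1,1)
  • {3,8}:  v_{3} + v_{8} = v_{2} + v_{9} + v_{10} — sig = (2; 1,1,1)
  • {0,7}:  v_{0} + v_{7} = v_{2} + v_{3} + v_{4} + 2·v_{6} — sig = (2; 1,1,1,2)
  • {1,9}:  v_{1} + v_{9} = v_{2} + 2·v_{3} + v_{4} + v_{10} — sig = (2; 1,1,1,2)
  • {1,8}:  v_{1} + v_{8} = 2·v_{2} + v_{3} + v_{4} + 2·v_{10} — sig = (2; 1,1,2,2)
  • {0,9}:  v_{0} + v_{9} = 2·v_{2} + 3·v_{3} + v_{4} + v_{10} — sig = (2; 1,1,2,3)
  • {1,7}:  v_{1} + v_{7} = v_{4} + 2·v_{6} — sig = (2; 1,2)
  • {0,5}:  v_{0} + v_{5} = 2·v_{2} + 2·v_{3} + v_{10} — sig = (2; 1,2,2)
  • {0,8}:  v_{0} + v_{8} = 3·v_{2} + 2·v_{3} + v_{4} + 2·v_{10} — sig = (2; 1,2,2,3)
  • {4,5,6}:  v_{4} + v_{5} + v_{6} = 0 — sig = (3; —)
  • {1,2,3}:  v_{1} + v_{2} + v_{3} = v_{0} — sig = (3; 1)
  • {3,4,5}:  v_{3} + v_{4} + v_{5} = v_{9} — sig = (3; 1)
  • {7,8,9}:  v_{7} + v_{8} + v_{9} = v_{4} + v_{5} — sig = (3; 1,1)
  • {2,7,9,10}:  v_{2} + v_{7} + v_{9} + v_{10} = 0 — sig = (4; —)
  • {2,3,7,10}:  v_{2} + v_{3} + v_{7} + v_{10} = v_{6} — sig = (4; 1)
  • {2,4,5,10}:  v_{2} + v_{4} + v_{5} + v_{10} = v_{8} — sig = (4; 1)
  • {0,4,6,10}:  v_{0} + v_{4} + v_{6} + v_{10} = 2·v_{1} — sig = (4; 2)
  • {2,3,4,6,10}:  v_{2} + v_{3} + v_{4} + v_{6} + v_{10} = v_{1} — sig = (5; 1)

Signatures (|P|; sorted positive RHS coefficients), sorted:
    (2; 1)
    (2; 1,1)
    (2; 1,1,1)
    (2; 1,1,1)
    (2; 1,1,1,2)
    (2; 1,1,1,2)
    (2; 1,1,2,2)
    (2; 1,1,2,3)
    (2; 1,2)
    (2; 1,2,2)
    (2; 1,2,2,3)
    (3; —)
    (3; 1)
    (3; 1)
    (3; 1,1)
    (4; —)
    (4; 1)
    (4; 1)
    (4; 2)
    (5; 1)


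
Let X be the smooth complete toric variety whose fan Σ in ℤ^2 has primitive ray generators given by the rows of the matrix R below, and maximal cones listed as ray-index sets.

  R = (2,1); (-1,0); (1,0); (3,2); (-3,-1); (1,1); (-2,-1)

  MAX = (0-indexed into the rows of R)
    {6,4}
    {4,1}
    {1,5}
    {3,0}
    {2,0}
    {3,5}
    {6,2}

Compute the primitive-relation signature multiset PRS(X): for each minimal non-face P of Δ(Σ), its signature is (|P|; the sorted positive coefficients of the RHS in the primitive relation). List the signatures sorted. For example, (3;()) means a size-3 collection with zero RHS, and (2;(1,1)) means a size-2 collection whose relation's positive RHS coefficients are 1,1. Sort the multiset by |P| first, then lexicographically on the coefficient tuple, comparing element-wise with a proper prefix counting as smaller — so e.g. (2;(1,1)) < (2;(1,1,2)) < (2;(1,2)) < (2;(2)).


The 14 primitive collections of Σ (r=7, n=2):

  • {0,6}:  v_{0} + v_{6} = 0 — sig = (2;())
  • {1,2}:  v_{1} + v_{2} = 0 — sig = (2;())
  • {0,1}:  v_{0} + v_{1} = v_{5} — sig = (2;(1))
  • {0,4}:  v_{0} + v_{4} = v_{1} — sig = (2;(1))
  • {0,5}:  v_{0} + v_{5} = v_{3} — sig = (2;(1))
  • {1,6}:  v_{1} + v_{6} = v_{4} — sig = (2;(1))
  • {2,4}:  v_{2} + v_{4} = v_{6} — sig = (2;(1))
  • {2,5}:  v_{2} + v_{5} = v_{0} — sig = (2;(1))
  • {3,6}:  v_{3} + v_{6} = v_{5} — sig = (2;(1))
  • {5,6}:  v_{5} + v_{6} = v_{1} — sig = (2;(1))
  • {3,4}:  v_{3} + v_{4} = v_{1} + v_{5} — sig = (2;(1,1))
  • {1,3}:  v_{1} + v_{3} = 2·v_{5} — sig = (2;(2))
  • {2,3}:  v_{2} + v_{3} = 2·v_{0} — sig = (2;(2))
  • {4,5}:  v_{4} + v_{5} = 2·v_{1} — sig = (2;(2))

so the primitive-relation signature multiset is
[(2;()), (2;()), (2;(1)), (2;(1)), (2;(1)), (2;(1)), (2;(1)), (2;(1)), (2;(1)), (2;(1)), (2;(1,1)), (2;(2)), (2;(2)), (2;(2))]


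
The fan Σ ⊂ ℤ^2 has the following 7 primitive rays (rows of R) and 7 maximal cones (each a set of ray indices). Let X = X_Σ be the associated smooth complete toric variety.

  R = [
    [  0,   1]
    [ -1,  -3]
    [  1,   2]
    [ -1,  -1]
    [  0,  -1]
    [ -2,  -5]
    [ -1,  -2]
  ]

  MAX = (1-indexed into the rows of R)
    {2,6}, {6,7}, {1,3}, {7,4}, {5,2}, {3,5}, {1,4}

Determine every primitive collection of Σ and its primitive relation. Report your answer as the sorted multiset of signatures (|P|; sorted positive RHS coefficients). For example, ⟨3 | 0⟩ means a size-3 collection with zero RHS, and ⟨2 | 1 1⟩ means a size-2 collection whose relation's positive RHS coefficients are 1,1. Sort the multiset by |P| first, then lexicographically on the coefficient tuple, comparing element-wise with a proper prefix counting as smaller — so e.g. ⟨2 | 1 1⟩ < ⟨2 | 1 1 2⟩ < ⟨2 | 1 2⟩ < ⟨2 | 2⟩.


Δ(Σ) — 7 vertices, 14 min non-faces:

  P={1,5}:  v_{1} + v_{5} = 0 — sig = ⟨2 | 0⟩
  P={3,7}:  v_{3} + v_{7} = 0 — sig = ⟨2 | 0⟩
  P={1,2}:  v_{1} + v_{2} = v_{7} — sig = ⟨2 | 1⟩
  P={1,7}:  v_{1} + v_{7} = v_{4} — sig = ⟨2 | 1⟩
  P={2,3}:  v_{2} + v_{3} = v_{5} — sig = ⟨2 | 1⟩
  P={2,7}:  v_{2} + v_{7} = v_{6} — sig = ⟨2 | 1⟩
  P={3,4}:  v_{3} + v_{4} = v_{1} — sig = ⟨2 | 1⟩
  P={3,6}:  v_{3} + v_{6} = v_{2} — sig = ⟨2 | 1⟩
  P={4,5}:  v_{4} + v_{5} = v_{7} — sig = ⟨2 | 1⟩
  P={5,7}:  v_{5} + v_{7} = v_{2} — sig = ⟨2 | 1⟩
  P={1,6}:  v_{1} + v_{6} = 2·v_{7} — sig = ⟨2 | 2⟩
  P={2,4}:  v_{2} + v_{4} = 2·v_{7} — sig = ⟨2 | 2⟩
  P={5,6}:  v_{5} + v_{6} = 2·v_{2} — sig = ⟨2 | 2⟩
  P={4,6}:  v_{4} + v_{6} = 3·v_{7} — sig = ⟨2 | 3⟩

so the primitive-relation signature multiset is
[⟨2 | 0⟩, ⟨2 | 0⟩, ⟨2 | 1⟩, ⟨2 | 1⟩, ⟨2 | 1⟩, ⟨2 | 1⟩, ⟨2 | 1⟩, ⟨2 | 1⟩, ⟨2 | 1⟩, ⟨2 | 1⟩, ⟨2 | 2⟩, ⟨2 | 2⟩, ⟨2 | 2⟩, ⟨2 | 3⟩]


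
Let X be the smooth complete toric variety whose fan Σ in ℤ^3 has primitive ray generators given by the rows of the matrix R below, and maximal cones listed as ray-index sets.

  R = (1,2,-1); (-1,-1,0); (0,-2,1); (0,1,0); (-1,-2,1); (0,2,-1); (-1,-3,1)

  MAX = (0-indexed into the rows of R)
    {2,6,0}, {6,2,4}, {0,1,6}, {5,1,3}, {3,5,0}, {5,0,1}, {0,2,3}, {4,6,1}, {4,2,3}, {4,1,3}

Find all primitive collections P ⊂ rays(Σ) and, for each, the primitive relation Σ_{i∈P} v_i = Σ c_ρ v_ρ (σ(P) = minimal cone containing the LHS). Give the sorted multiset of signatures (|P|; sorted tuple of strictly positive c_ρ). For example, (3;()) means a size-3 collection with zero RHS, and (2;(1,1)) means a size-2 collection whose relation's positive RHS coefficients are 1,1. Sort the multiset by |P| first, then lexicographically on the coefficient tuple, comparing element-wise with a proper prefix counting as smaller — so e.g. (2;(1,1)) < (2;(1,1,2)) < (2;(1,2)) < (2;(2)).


7 minimal non-faces of Δ(Σ) (on 7 rays):

  {0,4}:  v_{0} + v_{4} = 0  ⟹  sig = (2;())
  {2,5}:  v_{2} + v_{5} = 0  ⟹  sig = (2;())
  {1,2}:  v_{1} + v_{2} = v_{6}  ⟹  sig = (2;(1))
  {3,6}:  v_{3} + v_{6} = v_{4}  ⟹  sig = (2;(1))
  {5,6}:  v_{5} + v_{6} = v_{1}  ⟹  sig = (2;(1))
  {4,5}:  v_{4} + v_{5} = v_{1} + v_{3}  ⟹  sig = (2;(1,1))
  {0,1,3}:  v_{0} + v_{1} + v_{3} = v_{5}  ⟹  sig = (3;(1))

Signatures (|P|; sorted positive RHS coefficients), sorted:
{ (2;()) ×2,  (2;(1)) ×3,  (2;(1,1)),  (3;(1)) }


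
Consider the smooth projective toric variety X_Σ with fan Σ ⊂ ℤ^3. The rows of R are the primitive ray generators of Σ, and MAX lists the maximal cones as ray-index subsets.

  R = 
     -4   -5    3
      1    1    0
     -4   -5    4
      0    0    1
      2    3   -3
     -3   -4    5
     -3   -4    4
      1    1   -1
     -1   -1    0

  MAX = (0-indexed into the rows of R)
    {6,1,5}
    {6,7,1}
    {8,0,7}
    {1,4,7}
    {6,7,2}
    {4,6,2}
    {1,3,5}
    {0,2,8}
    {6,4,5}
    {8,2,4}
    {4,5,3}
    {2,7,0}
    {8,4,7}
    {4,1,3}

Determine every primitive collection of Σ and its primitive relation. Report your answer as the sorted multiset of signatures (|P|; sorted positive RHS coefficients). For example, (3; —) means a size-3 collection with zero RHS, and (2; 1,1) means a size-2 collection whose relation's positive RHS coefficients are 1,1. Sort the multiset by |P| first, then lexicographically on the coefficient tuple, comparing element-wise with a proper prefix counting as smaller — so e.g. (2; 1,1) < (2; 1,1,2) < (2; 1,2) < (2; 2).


Δ(Σ) — 9 vertices, 20 min non-faces:

  P={1,8}:  v_{1} + v_{8} = 0  ⇒ sig = (2; —)
  P={0,3}:  v_{0} + v_{3} = v_{2}  ⇒ sig = (2; 1)
  P={1,2}:  v_{1} + v_{2} = v_{6}  ⇒ sig = (2; 1)
  P={3,6}:  v_{3} + v_{6} = v_{5}  ⇒ sig = (2; 1)
  P={3,7}:  v_{3} + v_{7} = v_{1}  ⇒ sig = (2; 1)
  P={6,8}:  v_{6} + v_{8} = v_{2}  ⇒ sig = (2; 1)
  P={0,1}:  v_{0} + v_{1} = v_{2} + v_{7}  ⇒ sig = (2; 1,1)
  P={0,5}:  v_{0} + v_{5} = v_{2} + v_{6}  ⇒ sig = (2; 1,1)
  P={3,8}:  v_{3} + v_{8} = v_{4} + v_{6}  ⇒ sig = (2; 1,1)
  P={5,7}:  v_{5} + v_{7} = v_{1} + v_{6}  ⇒ sig = (2; 1,1)
  P={0,6}:  v_{0} + v_{6} = 2·v_{2} + v_{7}  ⇒ sig = (2; 1,2)
  P={2,3}:  v_{2} + v_{3} = v_{4} + 2·v_{6}  ⇒ sig = (2; 1,2)
  P={5,8}:  v_{5} + v_{8} = v_{4} + 2·v_{6}  ⇒ sig = (2; 1,2)
  P={2,5}:  v_{2} + v_{5} = v_{4} + 3·v_{6}  ⇒ sig = (2; 1,3)
  P={0,4}:  v_{0} + v_{4} = 2·v_{8}  ⇒ sig = (2; 2)
  P={4,6,7}:  v_{4} + v_{6} + v_{7} = 0  ⇒ sig = (3; —)
  P={1,4,6}:  v_{1} + v_{4} + v_{6} = v_{3}  ⇒ sig = (3; 1)
  P={2,4,7}:  v_{2} + v_{4} + v_{7} = v_{8}  ⇒ sig = (3; 1)
  P={2,7,8}:  v_{2} + v_{7} + v_{8} = v_{0}  ⇒ sig = (3; 1)
  P={1,4,5}:  v_{1} + v_{4} + v_{5} = 2·v_{3}  ⇒ sig = (3; 2)

so the primitive-relation signature multiset is
    (2; —)
    (2; 1)
    (2; 1)
    (2; 1)
    (2; 1)
    (2; 1)
    (2; 1,1)
    (2; 1,1)
    (2; 1,1)
    (2; 1,1)
    (2; 1,2)
    (2; 1,2)
    (2; 1,2)
    (2; 1,3)
    (2; 2)
    (3; —)
    (3; 1)
    (3; 1)
    (3; 1)
    (3; 2)


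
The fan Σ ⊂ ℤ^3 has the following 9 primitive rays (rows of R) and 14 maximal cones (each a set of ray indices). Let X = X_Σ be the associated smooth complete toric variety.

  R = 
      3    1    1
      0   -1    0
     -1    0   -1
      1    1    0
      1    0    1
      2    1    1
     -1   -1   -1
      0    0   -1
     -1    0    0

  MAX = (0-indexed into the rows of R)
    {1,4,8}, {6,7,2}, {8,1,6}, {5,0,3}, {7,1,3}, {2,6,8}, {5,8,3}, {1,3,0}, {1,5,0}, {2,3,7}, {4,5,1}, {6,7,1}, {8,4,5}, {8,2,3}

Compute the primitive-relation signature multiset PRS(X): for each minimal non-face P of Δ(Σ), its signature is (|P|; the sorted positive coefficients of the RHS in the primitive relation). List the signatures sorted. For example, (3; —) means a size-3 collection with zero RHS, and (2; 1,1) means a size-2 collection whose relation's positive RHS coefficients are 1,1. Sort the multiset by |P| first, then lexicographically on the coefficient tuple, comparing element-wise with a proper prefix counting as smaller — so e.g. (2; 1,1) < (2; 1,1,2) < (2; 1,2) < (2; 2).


18 collections generate NE(X_Σ); each relation:

  • {2,4}:  v_{2} + v_{4} = 0  so sig = (2; —)
  • {0,8}:  v_{0} + v_{8} = v_{5}  so sig = (2; 1)
  • {1,2}:  v_{1} + v_{2} = v_{6}  so sig = (2; 1)
  • {2,5}:  v_{2} + v_{5} = v_{3}  so sig = (2; 1)
  • {3,4}:  v_{3} + v_{4} = v_{5}  so sig = (2; 1)
  • {3,6}:  v_{3} + v_{6} = v_{7}  so sig = (2; 1)
  • {4,6}:  v_{4} + v_{6} = v_{1}  so sig = (2; 1)
  • {7,8}:  v_{7} + v_{8} = v_{2}  so sig = (2; 1)
  • {4,7}:  v_{4} + v_{7} = v_{1} + v_{3}  so sig = (2; 1,1)
  • {5,6}:  v_{5} + v_{6} = v_{1} + v_{3}  so sig = (2; 1,1)
  • {0,2}:  v_{0} + v_{2} = v_{1} + 2·v_{3}  so sig = (2; 1,2)
  • {0,4}:  v_{0} + v_{4} = v_{1} + 2·v_{5}  so sig = (2; 1,2)
  • {5,7}:  v_{5} + v_{7} = v_{1} + 2·v_{3}  so sig = (2; 1,2)
  • {0,6}:  v_{0} + v_{6} = 2·v_{1} + 2·v_{3}  so sig = (2; 2,2)
  • {0,7}:  v_{0} + v_{7} = 2·v_{1} + 3·v_{3}  so sig = (2; 2,3)
  • {1,3,8}:  v_{1} + v_{3} + v_{8} = 0  so sig = (3; —)
  • {1,3,5}:  v_{1} + v_{3} + v_{5} = v_{0}  so sig = (3; 1)
  • {1,5,8}:  v_{1} + v_{5} + v_{8} = v_{4}  so sig = (3; 1)

Hence PRS(X_Σ) =
[(2; —), (2; 1), (2; 1), (2; 1), (2; 1), (2; 1), (2; 1), (2; 1), (2; 1,1), (2; 1,1), (2; 1,2), (2; 1,2), (2; 1,2), (2; 2,2), (2; 2,3), (3; —), (3; 1), (3; 1)]


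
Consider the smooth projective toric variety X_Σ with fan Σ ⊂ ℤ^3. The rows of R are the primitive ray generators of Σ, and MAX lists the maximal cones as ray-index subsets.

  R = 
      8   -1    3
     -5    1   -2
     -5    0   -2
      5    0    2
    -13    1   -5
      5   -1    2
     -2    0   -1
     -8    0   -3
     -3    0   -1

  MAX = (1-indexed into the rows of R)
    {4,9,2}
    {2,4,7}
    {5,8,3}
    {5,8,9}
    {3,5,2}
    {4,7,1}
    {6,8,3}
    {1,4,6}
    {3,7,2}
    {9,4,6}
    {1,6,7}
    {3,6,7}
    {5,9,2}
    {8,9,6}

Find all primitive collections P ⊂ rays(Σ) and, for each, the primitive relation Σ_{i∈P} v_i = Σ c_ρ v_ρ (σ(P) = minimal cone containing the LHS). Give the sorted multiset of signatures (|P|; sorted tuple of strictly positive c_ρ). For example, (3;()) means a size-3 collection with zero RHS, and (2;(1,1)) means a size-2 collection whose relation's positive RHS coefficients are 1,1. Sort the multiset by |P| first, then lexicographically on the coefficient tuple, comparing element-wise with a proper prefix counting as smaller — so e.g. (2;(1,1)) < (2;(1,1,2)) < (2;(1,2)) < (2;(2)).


Primitive collections (16):

  {2,6}:  v_{2} + v_{6} = 0  ⇒ sig = (2;())
  {3,4}:  v_{3} + v_{4} = 0  ⇒ sig = (2;())
  {1,5}:  v_{1} + v_{5} = v_{3}  ⇒ sig = (2;(1))
  {1,9}:  v_{1} + v_{9} = v_{6}  ⇒ sig = (2;(1))
  {2,8}:  v_{2} + v_{8} = v_{5}  ⇒ sig = (2;(1))
  {3,9}:  v_{3} + v_{9} = v_{8}  ⇒ sig = (2;(1))
  {4,8}:  v_{4} + v_{8} = v_{9}  ⇒ sig = (2;(1))
  {5,6}:  v_{5} + v_{6} = v_{8}  ⇒ sig = (2;(1))
  {7,9}:  v_{7} + v_{9} = v_{3}  ⇒ sig = (2;(1))
  {1,2}:  v_{1} + v_{2} = v_{4} + v_{7}  ⇒ sig = (2;(1,1))
  {1,3}:  v_{1} + v_{3} = v_{6} + v_{7}  ⇒ sig = (2;(1,1))
  {1,8}:  v_{1} + v_{8} = v_{3} + v_{6}  ⇒ sig = (2;(1,1))
  {4,5}:  v_{4} + v_{5} = v_{2} + v_{9}  ⇒ sig = (2;(1,1))
  {5,7}:  v_{5} + v_{7} = v_{2} + 2·v_{3}  ⇒ sig = (2;(1,2))
  {7,8}:  v_{7} + v_{8} = 2·v_{3}  ⇒ sig = (2;(2))
  {4,6,7}:  v_{4} + v_{6} + v_{7} = v_{1}  ⇒ sig = (3;(1))

Signatures (|P|; sorted positive RHS coefficients), sorted:
    |P|=2: 15 collections, coeffs (), (), (1), (1), (1), (1), (1), (1), (1), (1,1), (1,1), (1,1), (1,1), (1,2), (2)
    |P|=3: 1 collection, coeffs (1)


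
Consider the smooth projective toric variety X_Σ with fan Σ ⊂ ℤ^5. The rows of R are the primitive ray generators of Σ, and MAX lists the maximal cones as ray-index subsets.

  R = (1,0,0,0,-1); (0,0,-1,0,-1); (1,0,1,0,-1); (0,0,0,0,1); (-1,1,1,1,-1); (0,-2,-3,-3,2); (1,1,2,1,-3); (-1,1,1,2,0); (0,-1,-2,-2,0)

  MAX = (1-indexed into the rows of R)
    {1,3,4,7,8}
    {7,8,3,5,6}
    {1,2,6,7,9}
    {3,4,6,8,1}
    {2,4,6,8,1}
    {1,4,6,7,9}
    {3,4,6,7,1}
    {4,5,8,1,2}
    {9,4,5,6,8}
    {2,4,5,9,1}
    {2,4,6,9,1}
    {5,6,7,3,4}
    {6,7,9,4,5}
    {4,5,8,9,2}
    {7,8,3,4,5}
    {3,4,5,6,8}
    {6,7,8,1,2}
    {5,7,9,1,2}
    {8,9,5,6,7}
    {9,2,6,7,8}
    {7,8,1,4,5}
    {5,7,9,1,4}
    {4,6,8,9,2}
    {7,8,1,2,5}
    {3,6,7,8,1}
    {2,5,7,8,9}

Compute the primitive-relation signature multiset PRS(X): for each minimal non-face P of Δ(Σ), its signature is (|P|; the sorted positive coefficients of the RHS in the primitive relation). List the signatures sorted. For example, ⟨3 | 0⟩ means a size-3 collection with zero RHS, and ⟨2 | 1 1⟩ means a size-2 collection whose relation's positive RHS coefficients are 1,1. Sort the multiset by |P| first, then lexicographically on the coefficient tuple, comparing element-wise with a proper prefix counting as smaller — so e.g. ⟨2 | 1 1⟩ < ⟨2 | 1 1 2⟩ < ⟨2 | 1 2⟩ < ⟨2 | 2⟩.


Minimal non-faces — 9 found among 9 rays, 26 max cones:

  P = {3,9}:  v_{3} + v_{9} = v_{6} + v_{7}  so sig = ⟨2 | 1 1⟩
  P = {2,3}:  v_{2} + v_{3} = v_{1} + v_{6} + v_{7} + v_{8}  so sig = ⟨2 | 1 1 1 1⟩
  P = {1,3,5}:  v_{1} + v_{3} + v_{5} = v_{7}  so sig = ⟨3 | 1⟩
  P = {1,5,6}:  v_{1} + v_{5} + v_{6} = v_{9}  so sig = ⟨3 | 1⟩
  P = {1,8,9}:  v_{1} + v_{8} + v_{9} = v_{2}  so sig = ⟨3 | 1⟩
  P = {2,4,7}:  v_{2} + v_{4} + v_{7} = 2·v_{1} + v_{5}  so sig = ⟨3 | 1 2⟩
  P = {2,5,6}:  v_{2} + v_{5} + v_{6} = v_{8} + 2·v_{9}  so sig = ⟨3 | 1 2⟩
  P = {4,6,7,8}:  v_{4} + v_{6} + v_{7} + v_{8} = 0  so sig = ⟨4 | 0⟩
  P = {4,7,8,9}:  v_{4} + v_{7} + v_{8} + v_{9} = v_{1} + v_{5}  so sig = ⟨4 | 1 1⟩

so the primitive-relation signature multiset is
{ ⟨2 | 1 1⟩,  ⟨2 | 1 1 1 1⟩,  ⟨3 | 1⟩ ×3,  ⟨3 | 1 2⟩ ×2,  ⟨4 | 0⟩,  ⟨4 | 1 1⟩ }


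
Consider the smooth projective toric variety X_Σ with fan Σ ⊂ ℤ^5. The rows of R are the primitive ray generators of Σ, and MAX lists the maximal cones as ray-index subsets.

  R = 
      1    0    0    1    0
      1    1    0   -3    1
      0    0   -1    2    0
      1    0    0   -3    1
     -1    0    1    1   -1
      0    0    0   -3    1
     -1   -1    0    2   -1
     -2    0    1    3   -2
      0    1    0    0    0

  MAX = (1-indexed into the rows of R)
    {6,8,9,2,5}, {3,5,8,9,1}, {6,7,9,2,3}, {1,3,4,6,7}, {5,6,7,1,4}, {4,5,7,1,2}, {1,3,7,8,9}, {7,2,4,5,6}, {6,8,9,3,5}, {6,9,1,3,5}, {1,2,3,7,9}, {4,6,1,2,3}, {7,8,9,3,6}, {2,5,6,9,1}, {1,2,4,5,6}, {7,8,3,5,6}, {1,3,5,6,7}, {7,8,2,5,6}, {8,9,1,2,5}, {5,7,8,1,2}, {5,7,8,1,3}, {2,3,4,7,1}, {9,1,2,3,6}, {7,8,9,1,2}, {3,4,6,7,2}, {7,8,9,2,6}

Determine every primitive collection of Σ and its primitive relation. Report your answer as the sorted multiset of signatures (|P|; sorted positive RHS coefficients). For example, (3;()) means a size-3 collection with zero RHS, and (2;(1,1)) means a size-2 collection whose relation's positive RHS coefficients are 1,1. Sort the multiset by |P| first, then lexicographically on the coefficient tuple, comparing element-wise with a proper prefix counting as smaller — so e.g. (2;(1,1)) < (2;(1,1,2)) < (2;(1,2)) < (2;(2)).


9 collections generate NE(X_Σ); each relation:

  P = {4,9}:  v_{4} + v_{9} = v_{2}  so sig = (2;(1))
  P = {4,8}:  v_{4} + v_{8} = v_{2} + v_{5} + v_{7}  so sig = (2;(1,1,1))
  P = {3,4,5}:  v_{3} + v_{4} + v_{5} = 0  so sig = (3;())
  P = {1,6,8}:  v_{1} + v_{6} + v_{8} = v_{5}  so sig = (3;(1))
  P = {2,3,5}:  v_{2} + v_{3} + v_{5} = v_{9}  so sig = (3;(1))
  P = {5,7,9}:  v_{5} + v_{7} + v_{9} = v_{8}  so sig = (3;(1))
  P = {2,3,8}:  v_{2} + v_{3} + v_{8} = v_{7} + 2·v_{9}  so sig = (3;(1,2))
  P = {1,6,7,9}:  v_{1} + v_{6} + v_{7} + v_{9} = 0  so sig = (4;())
  P = {1,2,6,7}:  v_{1} + v_{2} + v_{6} + v_{7} = v_{4}  so sig = (4;(1))

Sorted signature multiset PRS(X):
    (2;(1))
    (2;(1,1,1))
    (3;())
    (3;(1))
    (3;(1))
    (3;(1))
    (3;(1,2))
    (4;())
    (4;(1))


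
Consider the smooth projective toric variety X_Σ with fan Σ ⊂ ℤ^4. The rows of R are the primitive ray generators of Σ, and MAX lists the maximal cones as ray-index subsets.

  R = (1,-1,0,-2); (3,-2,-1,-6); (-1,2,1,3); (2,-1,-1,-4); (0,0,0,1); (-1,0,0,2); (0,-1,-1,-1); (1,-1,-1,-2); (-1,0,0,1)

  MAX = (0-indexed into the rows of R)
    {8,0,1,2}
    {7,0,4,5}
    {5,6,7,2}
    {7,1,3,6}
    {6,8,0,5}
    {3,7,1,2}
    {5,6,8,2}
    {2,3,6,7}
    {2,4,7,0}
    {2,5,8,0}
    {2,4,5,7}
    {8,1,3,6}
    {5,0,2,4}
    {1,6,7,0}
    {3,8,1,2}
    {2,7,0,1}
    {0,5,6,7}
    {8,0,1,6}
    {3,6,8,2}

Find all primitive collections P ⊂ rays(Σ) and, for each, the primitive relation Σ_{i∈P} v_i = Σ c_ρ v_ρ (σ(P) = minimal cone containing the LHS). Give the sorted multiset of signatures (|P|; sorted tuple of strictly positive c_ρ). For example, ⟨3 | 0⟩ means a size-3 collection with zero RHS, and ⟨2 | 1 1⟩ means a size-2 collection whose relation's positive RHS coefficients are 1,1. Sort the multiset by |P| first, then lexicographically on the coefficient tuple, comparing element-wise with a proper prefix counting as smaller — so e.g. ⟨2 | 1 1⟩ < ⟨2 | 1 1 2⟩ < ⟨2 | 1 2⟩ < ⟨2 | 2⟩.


11 collections generate NE(X_Σ); each relation:

  {0,3}:  v_{0} + v_{3} = v_{1} ; sig = ⟨2 | 1⟩
  {3,5}:  v_{3} + v_{5} = v_{7} ; sig = ⟨2 | 1⟩
  {4,8}:  v_{4} + v_{8} = v_{5} ; sig = ⟨2 | 1⟩
  {7,8}:  v_{7} + v_{8} = v_{6} ; sig = ⟨2 | 1⟩
  {1,5}:  v_{1} + v_{5} = v_{0} + v_{7} ; sig = ⟨2 | 1 1⟩
  {4,6}:  v_{4} + v_{6} = v_{5} + v_{7} ; sig = ⟨2 | 1 1⟩
  {3,4}:  v_{3} + v_{4} = v_{0} + v_{2} + 2·v_{7} ; sig = ⟨2 | 1 1 2⟩
  {1,4}:  v_{1} + v_{4} = 2·v_{0} + v_{2} + 2·v_{7} ; sig = ⟨2 | 1 2 2⟩
  {0,2,6}:  v_{0} + v_{2} + v_{6} = 0 ; sig = ⟨3 | 0⟩
  {1,2,6}:  v_{1} + v_{2} + v_{6} = v_{3} ; sig = ⟨3 | 1⟩
  {0,2,5,7}:  v_{0} + v_{2} + v_{5} + v_{7} = v_{4} ; sig = ⟨4 | 1⟩

Sorted signature multiset PRS(X):
[⟨2 | 1⟩, ⟨2 | 1⟩, ⟨2 | 1⟩, ⟨2 | 1⟩, ⟨2 | 1 1⟩, ⟨2 | 1 1⟩, ⟨2 | 1 1 2⟩, ⟨2 | 1 2 2⟩, ⟨3 | 0⟩, ⟨3 | 1⟩, ⟨4 | 1⟩]


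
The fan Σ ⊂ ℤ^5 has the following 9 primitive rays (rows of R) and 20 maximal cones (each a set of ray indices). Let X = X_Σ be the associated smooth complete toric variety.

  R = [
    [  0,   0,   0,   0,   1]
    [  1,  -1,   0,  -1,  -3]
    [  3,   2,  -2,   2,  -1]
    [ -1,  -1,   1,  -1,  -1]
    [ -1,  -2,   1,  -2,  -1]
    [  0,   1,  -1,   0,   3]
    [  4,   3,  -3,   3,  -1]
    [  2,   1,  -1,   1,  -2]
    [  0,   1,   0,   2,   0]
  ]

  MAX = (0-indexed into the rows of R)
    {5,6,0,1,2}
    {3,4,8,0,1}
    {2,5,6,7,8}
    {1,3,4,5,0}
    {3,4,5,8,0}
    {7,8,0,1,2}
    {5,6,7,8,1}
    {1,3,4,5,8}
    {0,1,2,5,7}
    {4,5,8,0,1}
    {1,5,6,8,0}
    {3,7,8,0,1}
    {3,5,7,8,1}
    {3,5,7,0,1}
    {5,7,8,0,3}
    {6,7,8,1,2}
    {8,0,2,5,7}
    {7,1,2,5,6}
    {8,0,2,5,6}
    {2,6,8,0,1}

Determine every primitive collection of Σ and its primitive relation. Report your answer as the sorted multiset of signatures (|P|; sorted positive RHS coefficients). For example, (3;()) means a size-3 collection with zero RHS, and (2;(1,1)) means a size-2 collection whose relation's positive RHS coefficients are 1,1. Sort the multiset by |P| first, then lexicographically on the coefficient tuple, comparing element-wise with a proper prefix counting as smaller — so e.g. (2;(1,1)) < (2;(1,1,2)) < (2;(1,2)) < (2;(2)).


Σ has 9 primitive collections:

  P={2,3}:  v_{2} + v_{3} = v_{7}  ⟹  sig = (2;(1))
  P={4,7}:  v_{4} + v_{7} = v_{1}  ⟹  sig = (2;(1))
  P={3,6}:  v_{3} + v_{6} = v_{1} + v_{5} + v_{7} + v_{8}  ⟹  sig = (2;(1,1,1,1))
  P={2,4}:  v_{2} + v_{4} = v_{0} + 2·v_{1} + v_{5} + v_{8}  ⟹  sig = (2;(1,1,1,2))
  P={4,6}:  v_{4} + v_{6} = v_{0} + 3·v_{1} + 2·v_{5} + 2·v_{8}  ⟹  sig = (2;(1,2,2,3))
  P={0,6,7}:  v_{0} + v_{6} + v_{7} = 2·v_{2}  ⟹  sig = (3;(2))
  P={1,2,5,8}:  v_{1} + v_{2} + v_{5} + v_{8} = v_{6}  ⟹  sig = (4;(1))
  P={0,1,3,5,8}:  v_{0} + v_{1} + v_{3} + v_{5} + v_{8} = 0  ⟹  sig = (5;())
  P={0,1,5,7,8}:  v_{0} + v_{1} + v_{5} + v_{7} + v_{8} = v_{2}  ⟹  sig = (5;(1))

so the primitive-relation signature multiset is
{ (2;(1)) ×2,  (2;(1,1,1,1)),  (2;(1,1,1,2)),  (2;(1,2,2,3)),  (3;(2)),  (4;(1)),  (5;()),  (5;(1)) }
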